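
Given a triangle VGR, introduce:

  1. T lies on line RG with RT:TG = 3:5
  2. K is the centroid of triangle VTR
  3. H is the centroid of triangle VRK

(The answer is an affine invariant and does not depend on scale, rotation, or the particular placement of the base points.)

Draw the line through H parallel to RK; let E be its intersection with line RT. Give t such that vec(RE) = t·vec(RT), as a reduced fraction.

Work in coordinates with V = (0, 0), G = (1, 0), R = (0, 1).
1. T lies on line RG with RT:TG = 3:5 ⇒ T = (3/8, 5/8)
2. K is the centroid of triangle VTR ⇒ K = (1/8, 13/24)
3. H is the centroid of triangle VRK ⇒ H = (1/24, 37/72)
through H parallel to RK: direction (1/8, -11/24); meets RT at E = (-1/8, 9/8)
E = R + t·(T−R) with t = -1/3

t = -1/3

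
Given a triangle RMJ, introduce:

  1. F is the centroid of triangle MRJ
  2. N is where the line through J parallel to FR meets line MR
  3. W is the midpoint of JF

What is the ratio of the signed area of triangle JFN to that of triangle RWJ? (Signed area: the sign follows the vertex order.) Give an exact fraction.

[JFN]:[RWJ] = -6

Work in coordinates with R = (0, 0), M = (1, 0), J = (0, 1).
1. F is the centroid of triangle MRJ ⇒ F = (1/3, 1/3)
2. N is where the line through J parallel to FR meets line MR ⇒ N = (-1, 0)
3. W is the midpoint of JF ⇒ W = (1/6, 2/3)
2·[JFN] = -1, 2·[RWJ] = 1/6
[JFN]:[RWJ] = -1:1/6 = -6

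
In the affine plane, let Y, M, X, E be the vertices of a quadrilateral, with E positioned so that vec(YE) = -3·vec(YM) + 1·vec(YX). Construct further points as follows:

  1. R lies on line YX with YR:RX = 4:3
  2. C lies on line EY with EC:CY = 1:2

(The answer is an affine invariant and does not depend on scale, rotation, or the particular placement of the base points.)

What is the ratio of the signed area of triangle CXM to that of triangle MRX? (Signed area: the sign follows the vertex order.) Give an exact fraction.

[CXM]:[MRX] = 49/9

Choose coordinates Y = (0, 0), M = (1, 0), X = (0, 1), E = (-3, 1).
1. R lies on line YX with YR:RX = 4:3 ⇒ R = (0, 4/7)
2. C lies on line EY with EC:CY = 1:2 ⇒ C = (-2, 2/3)
2·[CXM] = -7/3, 2·[MRX] = -3/7
[CXM]:[MRX] = -7/3:-3/7 = 49/9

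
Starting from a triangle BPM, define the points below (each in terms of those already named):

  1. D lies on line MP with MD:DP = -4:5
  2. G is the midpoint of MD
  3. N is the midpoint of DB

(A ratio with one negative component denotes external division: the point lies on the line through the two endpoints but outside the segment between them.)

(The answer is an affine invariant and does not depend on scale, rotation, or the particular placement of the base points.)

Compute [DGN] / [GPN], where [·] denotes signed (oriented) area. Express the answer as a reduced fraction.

[DGN]:[GPN] = 2/3

Work in coordinates with B = (0, 0), P = (1, 0), M = (0, 1).
1. D lies on line MP with MD:DP = -4:5 ⇒ D = (-4, 5)
2. G is the midpoint of MD ⇒ G = (-2, 3)
3. N is the midpoint of DB ⇒ N = (-2, 5/2)
2·[DGN] = -1, 2·[GPN] = -3/2
[DGN]:[GPN] = -1:-3/2 = 2/3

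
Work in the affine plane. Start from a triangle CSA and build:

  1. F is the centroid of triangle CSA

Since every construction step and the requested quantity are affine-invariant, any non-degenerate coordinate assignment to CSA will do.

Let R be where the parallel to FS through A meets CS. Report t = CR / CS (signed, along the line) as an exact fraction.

t = 2

Choose coordinates C = (0, 0), S = (1, 0), A = (0, 1).
1. F is the centroid of triangle CSA ⇒ F = (1/3, 1/3)
through A parallel to FS: direction (2/3, -1/3); meets CS at R = (2, 0)
R = C + t·(S−C) with t = 2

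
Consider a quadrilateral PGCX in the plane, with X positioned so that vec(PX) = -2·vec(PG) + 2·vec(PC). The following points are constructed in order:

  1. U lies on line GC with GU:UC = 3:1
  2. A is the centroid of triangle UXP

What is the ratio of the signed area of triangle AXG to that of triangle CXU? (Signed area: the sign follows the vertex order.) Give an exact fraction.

Choose coordinates P = (0, 0), G = (1, 0), C = (0, 1), X = (-2, 2).
1. U lies on line GC with GU:UC = 3:1 ⇒ U = (1/4, 3/4)
2. A is the centroid of triangle UXP ⇒ A = (-7/12, 11/12)
2·[AXG] = -5/12, 2·[CXU] = 1/4
[AXG]:[CXU] = -5/12:1/4 = -5/3

[AXG]:[CXU] = -5/3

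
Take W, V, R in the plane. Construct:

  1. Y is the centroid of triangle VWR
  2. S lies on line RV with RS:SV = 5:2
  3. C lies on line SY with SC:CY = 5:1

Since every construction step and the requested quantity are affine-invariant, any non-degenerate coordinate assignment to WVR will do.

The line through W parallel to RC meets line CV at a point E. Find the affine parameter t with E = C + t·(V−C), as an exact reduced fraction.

Choose coordinates W = (0, 0), V = (1, 0), R = (0, 1).
1. Y is the centroid of triangle VWR ⇒ Y = (1/3, 1/3)
2. S lies on line RV with RS:SV = 5:2 ⇒ S = (5/7, 2/7)
3. C lies on line SY with SC:CY = 5:1 ⇒ C = (25/63, 41/126)
through W parallel to RC: direction (25/63, -85/126); meets CV at E = (-205/441, 697/882)
E = C + t·(V−C) with t = -10/7

t = -10/7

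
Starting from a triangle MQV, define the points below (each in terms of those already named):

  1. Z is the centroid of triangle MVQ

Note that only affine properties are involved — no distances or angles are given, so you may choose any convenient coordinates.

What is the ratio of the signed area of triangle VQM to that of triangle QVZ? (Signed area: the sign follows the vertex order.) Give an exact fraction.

Work in coordinates with M = (0, 0), Q = (1, 0), V = (0, 1).
1. Z is the centroid of triangle MVQ ⇒ Z = (1/3, 1/3)
2·[VQM] = -1, 2·[QVZ] = 1/3
[VQM]:[QVZ] = -1:1/3 = -3

[VQM]:[QVZ] = -3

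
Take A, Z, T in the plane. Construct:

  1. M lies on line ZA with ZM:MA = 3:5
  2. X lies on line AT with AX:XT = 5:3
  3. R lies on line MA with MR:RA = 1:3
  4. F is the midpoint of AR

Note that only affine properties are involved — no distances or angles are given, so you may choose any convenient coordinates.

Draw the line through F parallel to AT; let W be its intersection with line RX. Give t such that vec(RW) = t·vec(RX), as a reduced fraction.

Choose coordinates A = (0, 0), Z = (1, 0), T = (0, 1).
1. M lies on line ZA with ZM:MA = 3:5 ⇒ M = (5/8, 0)
2. X lies on line AT with AX:XT = 5:3 ⇒ X = (0, 5/8)
3. R lies on line MA with MR:RA = 1:3 ⇒ R = (15/32, 0)
4. F is the midpoint of AR ⇒ F = (15/64, 0)
through F parallel to AT: direction (0, 1); meets RX at W = (15/64, 5/16)
W = R + t·(X−R) with t = 1/2

t = 1/2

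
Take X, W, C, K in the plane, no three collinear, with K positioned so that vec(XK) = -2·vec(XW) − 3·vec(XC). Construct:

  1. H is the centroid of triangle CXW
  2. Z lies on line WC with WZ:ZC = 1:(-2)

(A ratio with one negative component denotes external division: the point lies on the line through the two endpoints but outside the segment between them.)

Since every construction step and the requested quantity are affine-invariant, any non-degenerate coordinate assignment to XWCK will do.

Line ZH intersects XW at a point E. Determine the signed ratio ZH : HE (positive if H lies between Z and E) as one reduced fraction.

ZH:HE = -4

Set X = (0, 0), W = (1, 0), C = (0, 1), K = (-2, -3); any affine frame gives the same invariant.
1. H is the centroid of triangle CXW ⇒ H = (1/3, 1/3)
2. Z lies on line WC with WZ:ZC = 1:(-2) ⇒ Z = (2, -1)
line ZH meets XW at E = (3/4, 0)
H = Z + t·(E−Z) with t = 4/3, so ZH:HE = 4/3:-1/3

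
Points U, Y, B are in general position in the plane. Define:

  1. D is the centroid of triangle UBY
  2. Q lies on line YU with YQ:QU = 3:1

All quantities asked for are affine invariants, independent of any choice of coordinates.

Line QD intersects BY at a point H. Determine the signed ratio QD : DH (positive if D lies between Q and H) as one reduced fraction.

Choose coordinates U = (0, 0), Y = (1, 0), B = (0, 1).
1. D is the centroid of triangle UBY ⇒ D = (1/3, 1/3)
2. Q lies on line YU with YQ:QU = 3:1 ⇒ Q = (1/4, 0)
line QD meets BY at H = (2/5, 3/5)
D = Q + t·(H−Q) with t = 5/9, so QD:DH = 5/9:4/9

QD:DH = 5/4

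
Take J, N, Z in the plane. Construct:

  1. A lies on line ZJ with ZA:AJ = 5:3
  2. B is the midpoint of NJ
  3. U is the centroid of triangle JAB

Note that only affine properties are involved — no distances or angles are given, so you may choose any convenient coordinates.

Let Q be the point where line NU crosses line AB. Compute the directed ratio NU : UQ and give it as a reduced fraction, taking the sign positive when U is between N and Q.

Choose coordinates J = (0, 0), N = (1, 0), Z = (0, 1).
1. A lies on line ZJ with ZA:AJ = 5:3 ⇒ A = (0, 3/8)
2. B is the midpoint of NJ ⇒ B = (1/2, 0)
3. U is the centroid of triangle JAB ⇒ U = (1/6, 1/8)
line NU meets AB at Q = (3/8, 3/32)
U = N + t·(Q−N) with t = 4/3, so NU:UQ = 4/3:-1/3

NU:UQ = -4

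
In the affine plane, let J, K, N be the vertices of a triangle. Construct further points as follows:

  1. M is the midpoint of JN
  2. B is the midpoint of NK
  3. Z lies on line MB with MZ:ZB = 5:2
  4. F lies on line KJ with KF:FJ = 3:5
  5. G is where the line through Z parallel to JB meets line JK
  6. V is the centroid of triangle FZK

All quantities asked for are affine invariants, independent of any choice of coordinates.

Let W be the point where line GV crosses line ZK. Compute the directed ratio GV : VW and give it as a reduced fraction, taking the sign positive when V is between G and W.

Set J = (0, 0), K = (1, 0), N = (0, 1); any affine frame gives the same invariant.
1. M is the midpoint of JN ⇒ M = (0, 1/2)
2. B is the midpoint of NK ⇒ B = (1/2, 1/2)
3. Z lies on line MB with MZ:ZB = 5:2 ⇒ Z = (5/14, 1/2)
4. F lies on line KJ with KF:FJ = 3:5 ⇒ F = (5/8, 0)
5. G is where the line through Z parallel to JB meets line JK ⇒ G = (-1/7, 0)
6. V is the centroid of triangle FZK ⇒ V = (37/56, 1/6)
line GV meets ZK at W = (101/133, 32/171)
V = G + t·(W−G) with t = 57/64, so GV:VW = 57/64:7/64

GV:VW = 57/7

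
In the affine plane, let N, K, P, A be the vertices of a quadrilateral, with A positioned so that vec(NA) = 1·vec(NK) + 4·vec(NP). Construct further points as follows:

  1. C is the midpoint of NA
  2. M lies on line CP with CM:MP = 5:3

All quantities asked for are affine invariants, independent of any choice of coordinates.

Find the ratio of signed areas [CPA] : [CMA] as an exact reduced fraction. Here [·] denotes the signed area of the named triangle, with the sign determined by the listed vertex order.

[CPA]:[CMA] = 8/5

Assign N = (0, 0), K = (1, 0), P = (0, 1), A = (1, 4) — the answer is frame-independent, so this choice is without loss of generality.
1. C is the midpoint of NA ⇒ C = (1/2, 2)
2. M lies on line CP with CM:MP = 5:3 ⇒ M = (3/16, 11/8)
2·[CPA] = -1/2, 2·[CMA] = -5/16
[CPA]:[CMA] = -1/2:-5/16 = 8/5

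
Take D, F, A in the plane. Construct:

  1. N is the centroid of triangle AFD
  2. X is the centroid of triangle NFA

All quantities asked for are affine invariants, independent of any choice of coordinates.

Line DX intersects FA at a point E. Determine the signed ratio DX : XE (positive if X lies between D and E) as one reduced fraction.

Assign D = (0, 0), F = (1, 0), A = (0, 1) — the answer is frame-independent, so this choice is without loss of generality.
1. N is the centroid of triangle AFD ⇒ N = (1/3, 1/3)
2. X is the centroid of triangle NFA ⇒ X = (4/9, 4/9)
line DX meets FA at E = (1/2, 1/2)
X = D + t·(E−D) with t = 8/9, so DX:XE = 8/9:1/9

DX:XE = 8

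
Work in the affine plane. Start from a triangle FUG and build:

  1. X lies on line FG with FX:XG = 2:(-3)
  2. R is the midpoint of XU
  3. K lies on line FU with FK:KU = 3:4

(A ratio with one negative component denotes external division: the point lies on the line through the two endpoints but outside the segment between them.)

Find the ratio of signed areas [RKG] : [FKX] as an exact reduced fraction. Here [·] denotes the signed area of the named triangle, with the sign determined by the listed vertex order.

[RKG]:[FKX] = -5/12

Work in coordinates with F = (0, 0), U = (1, 0), G = (0, 1).
1. X lies on line FG with FX:XG = 2:(-3) ⇒ X = (0, -2)
2. R is the midpoint of XU ⇒ R = (1/2, -1)
3. K lies on line FU with FK:KU = 3:4 ⇒ K = (3/7, 0)
2·[RKG] = 5/14, 2·[FKX] = -6/7
[RKG]:[FKX] = 5/14:-6/7 = -5/12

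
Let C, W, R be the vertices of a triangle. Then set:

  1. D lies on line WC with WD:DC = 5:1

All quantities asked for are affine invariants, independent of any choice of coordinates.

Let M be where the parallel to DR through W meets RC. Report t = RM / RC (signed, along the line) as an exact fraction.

t = -5

Assign C = (0, 0), W = (1, 0), R = (0, 1) — the answer is frame-independent, so this choice is without loss of generality.
1. D lies on line WC with WD:DC = 5:1 ⇒ D = (1/6, 0)
through W parallel to DR: direction (-1/6, 1); meets RC at M = (0, 6)
M = R + t·(C−R) with t = -5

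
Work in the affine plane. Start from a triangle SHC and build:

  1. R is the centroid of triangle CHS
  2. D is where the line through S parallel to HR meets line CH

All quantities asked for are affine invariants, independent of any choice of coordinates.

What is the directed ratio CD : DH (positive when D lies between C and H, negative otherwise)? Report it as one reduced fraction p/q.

CD:DH = -2

Work in coordinates with S = (0, 0), H = (1, 0), C = (0, 1).
1. R is the centroid of triangle CHS ⇒ R = (1/3, 1/3)
2. D is where the line through S parallel to HR meets line CH ⇒ D = (2, -1)
D = C + t·(H−C) with t = 2, so CD:DH = t:(1−t) = 2:-1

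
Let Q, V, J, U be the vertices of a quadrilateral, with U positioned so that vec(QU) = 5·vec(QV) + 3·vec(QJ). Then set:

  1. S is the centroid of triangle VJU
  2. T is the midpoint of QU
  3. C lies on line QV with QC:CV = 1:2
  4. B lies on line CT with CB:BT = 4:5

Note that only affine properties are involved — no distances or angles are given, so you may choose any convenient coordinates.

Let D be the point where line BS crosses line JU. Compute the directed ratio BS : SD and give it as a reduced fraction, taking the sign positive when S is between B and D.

Set Q = (0, 0), V = (1, 0), J = (0, 1), U = (5, 3); any affine frame gives the same invariant.
1. S is the centroid of triangle VJU ⇒ S = (2, 4/3)
2. T is the midpoint of QU ⇒ T = (5/2, 3/2)
3. C lies on line QV with QC:CV = 1:2 ⇒ C = (1/3, 0)
4. B lies on line CT with CB:BT = 4:5 ⇒ B = (35/27, 2/3)
line BS meets JU at D = (445/156, 167/78)
S = B + t·(D−B) with t = 52/115, so BS:SD = 52/115:63/115

BS:SD = 52/63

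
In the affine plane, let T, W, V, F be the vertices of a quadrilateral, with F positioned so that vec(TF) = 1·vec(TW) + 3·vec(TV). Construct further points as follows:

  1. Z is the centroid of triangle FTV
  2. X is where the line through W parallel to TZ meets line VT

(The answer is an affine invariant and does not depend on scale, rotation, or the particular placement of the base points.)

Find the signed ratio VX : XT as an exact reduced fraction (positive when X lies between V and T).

VX:XT = -5/4

Choose coordinates T = (0, 0), W = (1, 0), V = (0, 1), F = (1, 3).
1. Z is the centroid of triangle FTV ⇒ Z = (1/3, 4/3)
2. X is where the line through W parallel to TZ meets line VT ⇒ X = (0, -4)
X = V + t·(T−V) with t = 5, so VX:XT = t:(1−t) = 5:-4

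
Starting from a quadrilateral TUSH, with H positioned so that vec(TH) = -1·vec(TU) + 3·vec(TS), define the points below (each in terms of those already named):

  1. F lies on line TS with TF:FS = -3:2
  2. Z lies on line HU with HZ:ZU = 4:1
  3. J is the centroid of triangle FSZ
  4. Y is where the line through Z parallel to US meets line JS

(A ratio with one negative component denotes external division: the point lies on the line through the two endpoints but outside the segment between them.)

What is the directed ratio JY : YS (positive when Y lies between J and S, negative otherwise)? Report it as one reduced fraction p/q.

Set T = (0, 0), U = (1, 0), S = (0, 1), H = (-1, 3); any affine frame gives the same invariant.
1. F lies on line TS with TF:FS = -3:2 ⇒ F = (0, 3)
2. Z lies on line HU with HZ:ZU = 4:1 ⇒ Z = (3/5, 3/5)
3. J is the centroid of triangle FSZ ⇒ J = (1/5, 23/15)
4. Y is where the line through Z parallel to US meets line JS ⇒ Y = (3/55, 63/55)
Y = J + t·(S−J) with t = 8/11, so JY:YS = t:(1−t) = 8/11:3/11

JY:YS = 8/3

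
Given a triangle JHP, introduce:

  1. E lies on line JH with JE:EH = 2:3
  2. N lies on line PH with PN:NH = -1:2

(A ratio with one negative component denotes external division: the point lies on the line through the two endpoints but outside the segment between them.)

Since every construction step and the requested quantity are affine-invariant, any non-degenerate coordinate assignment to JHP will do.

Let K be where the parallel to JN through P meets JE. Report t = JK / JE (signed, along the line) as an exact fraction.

Choose coordinates J = (0, 0), H = (1, 0), P = (0, 1).
1. E lies on line JH with JE:EH = 2:3 ⇒ E = (2/5, 0)
2. N lies on line PH with PN:NH = -1:2 ⇒ N = (-1, 2)
through P parallel to JN: direction (-1, 2); meets JE at K = (1/2, 0)
K = J + t·(E−J) with t = 5/4

t = 5/4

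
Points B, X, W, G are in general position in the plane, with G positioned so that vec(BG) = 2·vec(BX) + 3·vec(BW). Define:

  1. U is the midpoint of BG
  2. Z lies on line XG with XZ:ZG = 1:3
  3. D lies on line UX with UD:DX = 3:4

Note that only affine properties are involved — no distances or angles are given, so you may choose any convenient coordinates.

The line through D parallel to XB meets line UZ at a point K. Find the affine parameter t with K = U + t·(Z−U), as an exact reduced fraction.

Assign B = (0, 0), X = (1, 0), W = (0, 1), G = (2, 3) — the answer is frame-independent, so this choice is without loss of generality.
1. U is the midpoint of BG ⇒ U = (1, 3/2)
2. Z lies on line XG with XZ:ZG = 1:3 ⇒ Z = (5/4, 3/4)
3. D lies on line UX with UD:DX = 3:4 ⇒ D = (1, 6/7)
through D parallel to XB: direction (-1, 0); meets UZ at K = (17/14, 6/7)
K = U + t·(Z−U) with t = 6/7

t = 6/7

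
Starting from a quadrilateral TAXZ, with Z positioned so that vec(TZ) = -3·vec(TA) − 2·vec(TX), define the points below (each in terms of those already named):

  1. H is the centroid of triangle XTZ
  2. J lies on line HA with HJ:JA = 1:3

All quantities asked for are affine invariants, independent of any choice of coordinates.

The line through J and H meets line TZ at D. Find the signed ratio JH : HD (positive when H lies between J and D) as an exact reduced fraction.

JH:HD = -3/4

Work in coordinates with T = (0, 0), A = (1, 0), X = (0, 1), Z = (-3, -2).
1. H is the centroid of triangle XTZ ⇒ H = (-1, -1/3)
2. J lies on line HA with HJ:JA = 1:3 ⇒ J = (-1/2, -1/4)
line JH meets TZ at D = (-1/3, -2/9)
H = J + t·(D−J) with t = -3, so JH:HD = -3:4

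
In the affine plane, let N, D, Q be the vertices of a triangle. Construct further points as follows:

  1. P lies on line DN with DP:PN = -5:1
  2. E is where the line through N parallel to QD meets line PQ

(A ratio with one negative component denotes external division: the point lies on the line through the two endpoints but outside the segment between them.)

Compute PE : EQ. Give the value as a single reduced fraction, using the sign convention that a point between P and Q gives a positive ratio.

Choose coordinates N = (0, 0), D = (1, 0), Q = (0, 1).
1. P lies on line DN with DP:PN = -5:1 ⇒ P = (-1/4, 0)
2. E is where the line through N parallel to QD meets line PQ ⇒ E = (-1/5, 1/5)
E = P + t·(Q−P) with t = 1/5, so PE:EQ = t:(1−t) = 1/5:4/5

PE:EQ = 1/4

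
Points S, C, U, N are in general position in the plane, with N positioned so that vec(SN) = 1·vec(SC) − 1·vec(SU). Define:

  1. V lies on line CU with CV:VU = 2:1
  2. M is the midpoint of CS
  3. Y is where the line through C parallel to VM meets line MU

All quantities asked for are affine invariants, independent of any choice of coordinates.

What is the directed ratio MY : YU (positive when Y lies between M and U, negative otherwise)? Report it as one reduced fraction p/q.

Work in coordinates with S = (0, 0), C = (1, 0), U = (0, 1), N = (1, -1).
1. V lies on line CU with CV:VU = 2:1 ⇒ V = (1/3, 2/3)
2. M is the midpoint of CS ⇒ M = (1/2, 0)
3. Y is where the line through C parallel to VM meets line MU ⇒ Y = (3/2, -2)
Y = M + t·(U−M) with t = -2, so MY:YU = t:(1−t) = -2:3

MY:YU = -2/3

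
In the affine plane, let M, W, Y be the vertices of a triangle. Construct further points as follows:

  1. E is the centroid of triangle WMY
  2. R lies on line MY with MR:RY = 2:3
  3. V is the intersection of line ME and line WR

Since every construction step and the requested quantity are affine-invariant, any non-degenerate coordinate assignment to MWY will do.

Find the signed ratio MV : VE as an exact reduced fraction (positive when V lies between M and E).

Choose coordinates M = (0, 0), W = (1, 0), Y = (0, 1).
1. E is the centroid of triangle WMY ⇒ E = (1/3, 1/3)
2. R lies on line MY with MR:RY = 2:3 ⇒ R = (0, 2/5)
3. V is the intersection of line ME and line WR ⇒ V = (2/7, 2/7)
V = M + t·(E−M) with t = 6/7, so MV:VE = t:(1−t) = 6/7:1/7

MV:VE = 6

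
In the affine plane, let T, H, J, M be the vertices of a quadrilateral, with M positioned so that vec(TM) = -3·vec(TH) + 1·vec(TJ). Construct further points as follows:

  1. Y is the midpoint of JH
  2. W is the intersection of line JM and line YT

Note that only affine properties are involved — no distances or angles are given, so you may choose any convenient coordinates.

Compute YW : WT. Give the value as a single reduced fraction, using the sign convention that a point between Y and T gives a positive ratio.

Work in coordinates with T = (0, 0), H = (1, 0), J = (0, 1), M = (-3, 1).
1. Y is the midpoint of JH ⇒ Y = (1/2, 1/2)
2. W is the intersection of line JM and line YT ⇒ W = (1, 1)
W = Y + t·(T−Y) with t = -1, so YW:WT = t:(1−t) = -1:2

YW:WT = -1/2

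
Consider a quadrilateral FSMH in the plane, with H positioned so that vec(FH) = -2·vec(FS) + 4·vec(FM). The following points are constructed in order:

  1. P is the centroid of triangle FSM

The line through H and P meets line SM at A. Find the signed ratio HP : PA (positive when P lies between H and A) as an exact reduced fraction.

Work in coordinates with F = (0, 0), S = (1, 0), M = (0, 1), H = (-2, 4).
1. P is the centroid of triangle FSM ⇒ P = (1/3, 1/3)
line HP meets SM at A = (-1/4, 5/4)
P = H + t·(A−H) with t = 4/3, so HP:PA = 4/3:-1/3

HP:PA = -4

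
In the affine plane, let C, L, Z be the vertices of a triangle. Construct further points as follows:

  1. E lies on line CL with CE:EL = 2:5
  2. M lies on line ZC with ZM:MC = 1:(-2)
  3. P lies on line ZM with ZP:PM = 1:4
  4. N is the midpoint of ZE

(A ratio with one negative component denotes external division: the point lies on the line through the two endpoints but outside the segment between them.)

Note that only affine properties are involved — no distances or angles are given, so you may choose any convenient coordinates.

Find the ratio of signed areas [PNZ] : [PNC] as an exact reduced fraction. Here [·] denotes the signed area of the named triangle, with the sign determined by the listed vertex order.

Set C = (0, 0), L = (1, 0), Z = (0, 1); any affine frame gives the same invariant.
1. E lies on line CL with CE:EL = 2:5 ⇒ E = (2/7, 0)
2. M lies on line ZC with ZM:MC = 1:(-2) ⇒ M = (0, 2)
3. P lies on line ZM with ZP:PM = 1:4 ⇒ P = (0, 6/5)
4. N is the midpoint of ZE ⇒ N = (1/7, 1/2)
2·[PNZ] = -1/35, 2·[PNC] = -6/35
[PNZ]:[PNC] = -1/35:-6/35 = 1/6

[PNZ]:[PNC] = 1/6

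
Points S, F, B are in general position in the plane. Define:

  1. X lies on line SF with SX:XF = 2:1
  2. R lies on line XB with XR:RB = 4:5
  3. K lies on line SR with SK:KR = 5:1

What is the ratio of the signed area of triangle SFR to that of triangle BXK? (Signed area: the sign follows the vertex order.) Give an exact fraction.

[SFR]:[BXK] = -4

Choose coordinates S = (0, 0), F = (1, 0), B = (0, 1).
1. X lies on line SF with SX:XF = 2:1 ⇒ X = (2/3, 0)
2. R lies on line XB with XR:RB = 4:5 ⇒ R = (10/27, 4/9)
3. K lies on line SR with SK:KR = 5:1 ⇒ K = (25/81, 10/27)
2·[SFR] = 4/9, 2·[BXK] = -1/9
[SFR]:[BXK] = 4/9:-1/9 = -4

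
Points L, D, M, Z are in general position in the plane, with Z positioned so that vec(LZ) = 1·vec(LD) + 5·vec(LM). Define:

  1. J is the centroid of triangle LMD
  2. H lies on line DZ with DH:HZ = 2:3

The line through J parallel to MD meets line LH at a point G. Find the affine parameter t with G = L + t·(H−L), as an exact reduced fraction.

t = 2/9

Set L = (0, 0), D = (1, 0), M = (0, 1), Z = (1, 5); any affine frame gives the same invariant.
1. J is the centroid of triangle LMD ⇒ J = (1/3, 1/3)
2. H lies on line DZ with DH:HZ = 2:3 ⇒ H = (1, 2)
through J parallel to MD: direction (1, -1); meets LH at G = (2/9, 4/9)
G = L + t·(H−L) with t = 2/9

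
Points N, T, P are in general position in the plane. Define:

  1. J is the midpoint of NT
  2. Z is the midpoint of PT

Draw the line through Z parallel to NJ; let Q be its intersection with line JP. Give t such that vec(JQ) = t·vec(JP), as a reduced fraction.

t = 1/2

Assign N = (0, 0), T = (1, 0), P = (0, 1) — the answer is frame-independent, so this choice is without loss of generality.
1. J is the midpoint of NT ⇒ J = (1/2, 0)
2. Z is the midpoint of PT ⇒ Z = (1/2, 1/2)
through Z parallel to NJ: direction (1/2, 0); meets JP at Q = (1/4, 1/2)
Q = J + t·(P−J) with t = 1/2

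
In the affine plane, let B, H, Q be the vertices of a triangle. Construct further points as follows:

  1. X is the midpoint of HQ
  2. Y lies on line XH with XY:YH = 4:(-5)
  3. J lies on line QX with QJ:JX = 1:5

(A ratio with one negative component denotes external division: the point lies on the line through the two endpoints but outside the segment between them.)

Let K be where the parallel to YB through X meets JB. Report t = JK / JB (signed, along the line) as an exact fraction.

Set B = (0, 0), H = (1, 0), Q = (0, 1); any affine frame gives the same invariant.
1. X is the midpoint of HQ ⇒ X = (1/2, 1/2)
2. Y lies on line XH with XY:YH = 4:(-5) ⇒ Y = (-3/2, 5/2)
3. J lies on line QX with QJ:JX = 1:5 ⇒ J = (1/12, 11/12)
through X parallel to YB: direction (3/2, -5/2); meets JB at K = (2/19, 22/19)
K = J + t·(B−J) with t = -5/19

t = -5/19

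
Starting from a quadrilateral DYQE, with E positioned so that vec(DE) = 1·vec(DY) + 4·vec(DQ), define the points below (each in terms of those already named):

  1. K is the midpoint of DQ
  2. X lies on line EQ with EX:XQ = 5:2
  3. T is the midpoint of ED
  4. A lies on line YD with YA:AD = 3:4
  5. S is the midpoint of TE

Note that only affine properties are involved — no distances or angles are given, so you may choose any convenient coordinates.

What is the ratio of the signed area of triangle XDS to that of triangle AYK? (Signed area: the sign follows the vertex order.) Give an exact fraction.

[XDS]:[AYK] = 5/2

Work in coordinates with D = (0, 0), Y = (1, 0), Q = (0, 1), E = (1, 4).
1. K is the midpoint of DQ ⇒ K = (0, 1/2)
2. X lies on line EQ with EX:XQ = 5:2 ⇒ X = (2/7, 13/7)
3. T is the midpoint of ED ⇒ T = (1/2, 2)
4. A lies on line YD with YA:AD = 3:4 ⇒ A = (4/7, 0)
5. S is the midpoint of TE ⇒ S = (3/4, 3)
2·[XDS] = 15/28, 2·[AYK] = 3/14
[XDS]:[AYK] = 15/28:3/14 = 5/2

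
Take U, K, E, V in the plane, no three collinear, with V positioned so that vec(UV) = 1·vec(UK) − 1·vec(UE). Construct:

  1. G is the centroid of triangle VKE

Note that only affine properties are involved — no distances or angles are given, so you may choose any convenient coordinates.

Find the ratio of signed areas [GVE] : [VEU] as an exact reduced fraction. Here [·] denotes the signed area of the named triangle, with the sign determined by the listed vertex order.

[GVE]:[VEU] = -1/3

Work in coordinates with U = (0, 0), K = (1, 0), E = (0, 1), V = (1, -1).
1. G is the centroid of triangle VKE ⇒ G = (2/3, 0)
2·[GVE] = -1/3, 2·[VEU] = 1
[GVE]:[VEU] = -1/3:1 = -1/3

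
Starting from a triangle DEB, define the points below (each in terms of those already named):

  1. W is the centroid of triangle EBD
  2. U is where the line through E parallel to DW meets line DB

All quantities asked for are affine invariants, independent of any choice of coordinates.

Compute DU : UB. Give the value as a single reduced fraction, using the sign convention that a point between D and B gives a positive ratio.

DU:UB = -1/2

Set D = (0, 0), E = (1, 0), B = (0, 1); any affine frame gives the same invariant.
1. W is the centroid of triangle EBD ⇒ W = (1/3, 1/3)
2. U is where the line through E parallel to DW meets line DB ⇒ U = (0, -1)
U = D + t·(B−D) with t = -1, so DU:UB = t:(1−t) = -1:2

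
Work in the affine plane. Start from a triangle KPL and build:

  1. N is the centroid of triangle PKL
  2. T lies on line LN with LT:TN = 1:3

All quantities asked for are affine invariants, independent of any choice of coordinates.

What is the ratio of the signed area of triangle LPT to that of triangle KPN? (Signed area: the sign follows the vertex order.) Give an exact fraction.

Assign K = (0, 0), P = (1, 0), L = (0, 1) — the answer is frame-independent, so this choice is without loss of generality.
1. N is the centroid of triangle PKL ⇒ N = (1/3, 1/3)
2. T lies on line LN with LT:TN = 1:3 ⇒ T = (1/12, 5/6)
2·[LPT] = -1/12, 2·[KPN] = 1/3
[LPT]:[KPN] = -1/12:1/3 = -1/4

[LPT]:[KPN] = -1/4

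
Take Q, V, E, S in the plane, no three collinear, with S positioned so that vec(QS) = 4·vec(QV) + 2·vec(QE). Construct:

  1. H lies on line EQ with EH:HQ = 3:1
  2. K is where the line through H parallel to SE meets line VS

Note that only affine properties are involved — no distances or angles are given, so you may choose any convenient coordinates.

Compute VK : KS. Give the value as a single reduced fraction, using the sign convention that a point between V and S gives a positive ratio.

Set Q = (0, 0), V = (1, 0), E = (0, 1), S = (4, 2); any affine frame gives the same invariant.
1. H lies on line EQ with EH:HQ = 3:1 ⇒ H = (0, 1/4)
2. K is where the line through H parallel to SE meets line VS ⇒ K = (11/5, 4/5)
K = V + t·(S−V) with t = 2/5, so VK:KS = t:(1−t) = 2/5:3/5

VK:KS = 2/3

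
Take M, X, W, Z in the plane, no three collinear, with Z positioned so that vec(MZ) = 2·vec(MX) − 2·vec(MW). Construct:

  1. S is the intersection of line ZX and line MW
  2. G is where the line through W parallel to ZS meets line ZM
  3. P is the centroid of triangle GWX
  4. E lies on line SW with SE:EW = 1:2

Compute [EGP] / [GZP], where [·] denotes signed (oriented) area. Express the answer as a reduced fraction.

Assign M = (0, 0), X = (1, 0), W = (0, 1), Z = (2, -2) — the answer is frame-independent, so this choice is without loss of generality.
1. S is the intersection of line ZX and line MW ⇒ S = (0, 2)
2. G is where the line through W parallel to ZS meets line ZM ⇒ G = (1, -1)
3. P is the centroid of triangle GWX ⇒ P = (2/3, 0)
4. E lies on line SW with SE:EW = 1:2 ⇒ E = (0, 5/3)
2·[EGP] = 1/9, 2·[GZP] = 2/3
[EGP]:[GZP] = 1/9:2/3 = 1/6

[EGP]:[GZP] = 1/6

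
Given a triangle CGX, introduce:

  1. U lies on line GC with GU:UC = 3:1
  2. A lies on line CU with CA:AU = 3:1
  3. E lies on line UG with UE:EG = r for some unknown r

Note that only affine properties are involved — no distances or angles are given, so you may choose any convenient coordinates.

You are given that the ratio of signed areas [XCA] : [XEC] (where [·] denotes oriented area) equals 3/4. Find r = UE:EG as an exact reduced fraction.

r = -2/5

Set C = (0, 0), G = (1, 0), X = (0, 1); any affine frame gives the same invariant.
1. U lies on line GC with GU:UC = 3:1 ⇒ U = (1/4, 0)
2. A lies on line CU with CA:AU = 3:1 ⇒ A = (3/16, 0)
3. With UE:EG = r, write λ = r/(r+1) so E = U + λ·(G−U); E is affine-linear in λ
Every point depending on E is an affine combination of E and λ-independent points, so each such coordinate is linear in λ; the λ² term in each signed area is a multiple of (G−U)×(G−U) = 0, so 2·[XCA] and 2·[XEC] are each linear in λ. Evaluating at λ=0 and λ=1:
  2·[XCA] = 3/16,   2·[XEC] = -3/4·λ − 1/4
So [XCA]:[XEC] = (3/16) / (-3/4·λ − 1/4). Setting this equal to 3/4:
  3/16 = 3/4·(-3/4·λ − 1/4)  ⇒  λ = -2/3
Then r = λ/(1−λ) = (-2/3)/(5/3) = -2/5. Check: with r = -2/5, E = (-1/4, 0) and [XCA]:[XEC] = 3/4 as required.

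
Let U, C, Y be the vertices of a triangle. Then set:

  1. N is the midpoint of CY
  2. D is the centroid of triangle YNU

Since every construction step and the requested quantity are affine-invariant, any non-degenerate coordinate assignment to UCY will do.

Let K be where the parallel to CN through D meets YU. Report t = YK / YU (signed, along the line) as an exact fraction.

Work in coordinates with U = (0, 0), C = (1, 0), Y = (0, 1).
1. N is the midpoint of CY ⇒ N = (1/2, 1/2)
2. D is the centroid of triangle YNU ⇒ D = (1/6, 1/2)
through D parallel to CN: direction (-1/2, 1/2); meets YU at K = (0, 2/3)
K = Y + t·(U−Y) with t = 1/3

t = 1/3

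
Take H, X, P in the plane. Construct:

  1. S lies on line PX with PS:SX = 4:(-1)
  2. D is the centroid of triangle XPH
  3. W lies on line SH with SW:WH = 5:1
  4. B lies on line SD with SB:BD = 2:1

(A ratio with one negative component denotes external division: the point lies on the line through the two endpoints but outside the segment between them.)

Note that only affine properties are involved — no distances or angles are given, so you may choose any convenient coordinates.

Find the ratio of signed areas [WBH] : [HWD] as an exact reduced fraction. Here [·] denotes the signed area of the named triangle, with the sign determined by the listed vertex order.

Work in coordinates with H = (0, 0), X = (1, 0), P = (0, 1).
1. S lies on line PX with PS:SX = 4:(-1) ⇒ S = (4/3, -1/3)
2. D is the centroid of triangle XPH ⇒ D = (1/3, 1/3)
3. W lies on line SH with SW:WH = 5:1 ⇒ W = (2/9, -1/18)
4. B lies on line SD with SB:BD = 2:1 ⇒ B = (2/3, 1/9)
2·[WBH] = 5/81, 2·[HWD] = 5/54
[WBH]:[HWD] = 5/81:5/54 = 2/3

[WBH]:[HWD] = 2/3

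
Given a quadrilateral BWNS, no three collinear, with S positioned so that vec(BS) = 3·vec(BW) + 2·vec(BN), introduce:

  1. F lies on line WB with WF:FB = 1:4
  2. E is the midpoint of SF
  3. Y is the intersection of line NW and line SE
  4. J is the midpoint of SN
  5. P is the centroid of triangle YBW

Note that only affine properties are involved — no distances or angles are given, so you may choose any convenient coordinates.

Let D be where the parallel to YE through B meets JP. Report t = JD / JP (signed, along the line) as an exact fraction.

Set B = (0, 0), W = (1, 0), N = (0, 1), S = (3, 2); any affine frame gives the same invariant.
1. F lies on line WB with WF:FB = 1:4 ⇒ F = (4/5, 0)
2. E is the midpoint of SF ⇒ E = (19/10, 1)
3. Y is the intersection of line NW and line SE ⇒ Y = (19/21, 2/21)
4. J is the midpoint of SN ⇒ J = (3/2, 3/2)
5. P is the centroid of triangle YBW ⇒ P = (40/63, 2/63)
through B parallel to YE: direction (209/210, 19/21); meets JP at D = (418/315, 76/63)
D = J + t·(P−J) with t = 1/5

t = 1/5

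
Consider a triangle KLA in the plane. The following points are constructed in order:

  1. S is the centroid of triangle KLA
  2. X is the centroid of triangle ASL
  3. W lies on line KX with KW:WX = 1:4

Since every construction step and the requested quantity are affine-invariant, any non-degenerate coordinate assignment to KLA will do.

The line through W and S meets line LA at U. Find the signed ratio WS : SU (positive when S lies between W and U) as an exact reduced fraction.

Work in coordinates with K = (0, 0), L = (1, 0), A = (0, 1).
1. S is the centroid of triangle KLA ⇒ S = (1/3, 1/3)
2. X is the centroid of triangle ASL ⇒ X = (4/9, 4/9)
3. W lies on line KX with KW:WX = 1:4 ⇒ W = (4/45, 4/45)
line WS meets LA at U = (1/2, 1/2)
S = W + t·(U−W) with t = 22/37, so WS:SU = 22/37:15/37

WS:SU = 22/15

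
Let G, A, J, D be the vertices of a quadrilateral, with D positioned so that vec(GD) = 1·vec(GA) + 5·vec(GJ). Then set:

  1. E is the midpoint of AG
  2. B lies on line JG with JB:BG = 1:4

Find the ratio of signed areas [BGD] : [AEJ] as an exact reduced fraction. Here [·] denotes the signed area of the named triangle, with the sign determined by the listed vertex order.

[BGD]:[AEJ] = -8/5

Assign G = (0, 0), A = (1, 0), J = (0, 1), D = (1, 5) — the answer is frame-independent, so this choice is without loss of generality.
1. E is the midpoint of AG ⇒ E = (1/2, 0)
2. B lies on line JG with JB:BG = 1:4 ⇒ B = (0, 4/5)
2·[BGD] = 4/5, 2·[AEJ] = -1/2
[BGD]:[AEJ] = 4/5:-1/2 = -8/5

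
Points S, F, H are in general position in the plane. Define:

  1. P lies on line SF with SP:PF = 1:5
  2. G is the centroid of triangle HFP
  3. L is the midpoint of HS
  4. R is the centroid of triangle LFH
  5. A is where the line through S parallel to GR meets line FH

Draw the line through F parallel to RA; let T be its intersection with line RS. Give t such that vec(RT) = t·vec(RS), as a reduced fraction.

t = -1/3

Choose coordinates S = (0, 0), F = (1, 0), H = (0, 1).
1. P lies on line SF with SP:PF = 1:5 ⇒ P = (1/6, 0)
2. G is the centroid of triangle HFP ⇒ G = (7/18, 1/3)
3. L is the midpoint of HS ⇒ L = (0, 1/2)
4. R is the centroid of triangle LFH ⇒ R = (1/3, 1/2)
5. A is where the line through S parallel to GR meets line FH ⇒ A = (-1/2, 3/2)
through F parallel to RA: direction (-5/6, 1); meets RS at T = (4/9, 2/3)
T = R + t·(S−R) with t = -1/3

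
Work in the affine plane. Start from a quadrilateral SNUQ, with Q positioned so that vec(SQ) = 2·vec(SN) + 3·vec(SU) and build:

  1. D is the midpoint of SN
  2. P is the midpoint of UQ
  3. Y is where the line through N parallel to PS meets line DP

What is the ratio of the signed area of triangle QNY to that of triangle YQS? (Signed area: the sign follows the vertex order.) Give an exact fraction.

[QNY]:[YQS] = -1/4

Work in coordinates with S = (0, 0), N = (1, 0), U = (0, 1), Q = (2, 3).
1. D is the midpoint of SN ⇒ D = (1/2, 0)
2. P is the midpoint of UQ ⇒ P = (1, 2)
3. Y is where the line through N parallel to PS meets line DP ⇒ Y = (0, -2)
2·[QNY] = -1, 2·[YQS] = 4
[QNY]:[YQS] = -1:4 = -1/4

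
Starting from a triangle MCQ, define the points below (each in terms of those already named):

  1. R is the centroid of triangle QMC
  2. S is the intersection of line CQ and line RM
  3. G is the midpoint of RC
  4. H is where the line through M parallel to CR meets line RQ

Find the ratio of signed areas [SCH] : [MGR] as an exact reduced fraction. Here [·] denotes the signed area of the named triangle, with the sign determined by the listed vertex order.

[SCH]:[MGR] = -2

Assign M = (0, 0), C = (1, 0), Q = (0, 1) — the answer is frame-independent, so this choice is without loss of generality.
1. R is the centroid of triangle QMC ⇒ R = (1/3, 1/3)
2. S is the intersection of line CQ and line RM ⇒ S = (1/2, 1/2)
3. G is the midpoint of RC ⇒ G = (2/3, 1/6)
4. H is where the line through M parallel to CR meets line RQ ⇒ H = (2/3, -1/3)
2·[SCH] = -1/3, 2·[MGR] = 1/6
[SCH]:[MGR] = -1/3:1/6 = -2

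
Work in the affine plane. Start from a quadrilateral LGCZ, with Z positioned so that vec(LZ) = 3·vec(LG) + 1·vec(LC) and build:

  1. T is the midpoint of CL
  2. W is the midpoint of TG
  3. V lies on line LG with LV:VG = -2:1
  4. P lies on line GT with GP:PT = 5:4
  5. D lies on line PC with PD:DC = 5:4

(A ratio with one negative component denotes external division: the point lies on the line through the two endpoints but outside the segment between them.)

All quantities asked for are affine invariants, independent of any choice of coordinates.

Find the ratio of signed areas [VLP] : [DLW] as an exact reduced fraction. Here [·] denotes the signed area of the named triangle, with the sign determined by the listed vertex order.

[VLP]:[DLW] = -90/47

Work in coordinates with L = (0, 0), G = (1, 0), C = (0, 1), Z = (3, 1).
1. T is the midpoint of CL ⇒ T = (0, 1/2)
2. W is the midpoint of TG ⇒ W = (1/2, 1/4)
3. V lies on line LG with LV:VG = -2:1 ⇒ V = (2, 0)
4. P lies on line GT with GP:PT = 5:4 ⇒ P = (4/9, 5/18)
5. D lies on line PC with PD:DC = 5:4 ⇒ D = (16/81, 55/81)
2·[VLP] = -5/9, 2·[DLW] = 47/162
[VLP]:[DLW] = -5/9:47/162 = -90/47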